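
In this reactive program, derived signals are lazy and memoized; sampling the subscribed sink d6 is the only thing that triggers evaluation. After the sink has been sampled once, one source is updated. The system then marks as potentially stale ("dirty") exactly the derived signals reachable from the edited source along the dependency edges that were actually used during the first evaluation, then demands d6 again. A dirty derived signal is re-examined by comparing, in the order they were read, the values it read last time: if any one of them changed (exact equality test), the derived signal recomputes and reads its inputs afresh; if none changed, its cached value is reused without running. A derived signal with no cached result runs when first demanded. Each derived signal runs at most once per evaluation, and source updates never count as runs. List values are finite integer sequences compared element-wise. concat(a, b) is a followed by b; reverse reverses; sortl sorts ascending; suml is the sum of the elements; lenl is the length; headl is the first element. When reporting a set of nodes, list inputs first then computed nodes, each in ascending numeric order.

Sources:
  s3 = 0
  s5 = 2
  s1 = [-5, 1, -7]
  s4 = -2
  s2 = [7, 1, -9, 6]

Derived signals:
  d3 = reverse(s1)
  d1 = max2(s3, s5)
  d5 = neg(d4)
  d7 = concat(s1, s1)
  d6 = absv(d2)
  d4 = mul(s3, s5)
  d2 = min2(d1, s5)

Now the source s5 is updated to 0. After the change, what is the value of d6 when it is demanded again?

Demanding d6 again yields 0.

First demand of the output computes:
  d1 = max2(0, 2) = 2
  d2 = min2(2, 2) = 2
  d6 = absv(2) = 2

After the edit, cleaning proceeds:
  d1: a read changed (s5 2->0) — executes, giving 0.
  d2: a read changed (d1 2->0; s5 2->0) — executes, giving 0.
  d6: a read changed (d2 2->0) — executes, giving 0.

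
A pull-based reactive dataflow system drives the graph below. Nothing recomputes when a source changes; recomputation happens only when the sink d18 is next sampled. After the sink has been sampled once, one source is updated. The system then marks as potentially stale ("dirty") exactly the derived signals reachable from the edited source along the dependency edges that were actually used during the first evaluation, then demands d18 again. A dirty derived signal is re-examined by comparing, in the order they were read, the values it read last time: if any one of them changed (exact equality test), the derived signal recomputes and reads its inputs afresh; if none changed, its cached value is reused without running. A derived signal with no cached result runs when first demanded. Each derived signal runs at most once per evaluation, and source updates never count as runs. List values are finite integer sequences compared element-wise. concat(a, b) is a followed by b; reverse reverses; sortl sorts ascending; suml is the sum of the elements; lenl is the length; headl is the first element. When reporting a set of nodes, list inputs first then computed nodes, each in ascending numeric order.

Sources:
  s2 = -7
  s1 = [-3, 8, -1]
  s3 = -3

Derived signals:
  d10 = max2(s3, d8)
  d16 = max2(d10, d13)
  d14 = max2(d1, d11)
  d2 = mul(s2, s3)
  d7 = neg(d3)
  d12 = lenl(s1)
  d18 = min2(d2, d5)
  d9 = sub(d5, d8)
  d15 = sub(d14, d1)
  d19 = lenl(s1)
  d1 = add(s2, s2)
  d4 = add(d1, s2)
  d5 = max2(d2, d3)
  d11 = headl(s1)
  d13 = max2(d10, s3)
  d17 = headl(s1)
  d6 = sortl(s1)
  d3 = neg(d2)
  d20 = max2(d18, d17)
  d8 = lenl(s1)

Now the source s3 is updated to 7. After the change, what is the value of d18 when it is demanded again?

New value of d18: -49.

First evaluation (everything demanded from the output):
  d2 = mul(-7, -3) = 21
  d3 = neg(21) = -21
  d5 = max2(21, -21) = 21
  d18 = min2(21, 21) = 21

Propagation after the edit:
  d2: runs — s3 -3->7; result -49.
  d3: runs — d2 21->-49; result 49.
  d5: runs — d2 21->-49; d3 -21->49; result 49.
  d18: runs — d2 21->-49; d5 21->49; result -49.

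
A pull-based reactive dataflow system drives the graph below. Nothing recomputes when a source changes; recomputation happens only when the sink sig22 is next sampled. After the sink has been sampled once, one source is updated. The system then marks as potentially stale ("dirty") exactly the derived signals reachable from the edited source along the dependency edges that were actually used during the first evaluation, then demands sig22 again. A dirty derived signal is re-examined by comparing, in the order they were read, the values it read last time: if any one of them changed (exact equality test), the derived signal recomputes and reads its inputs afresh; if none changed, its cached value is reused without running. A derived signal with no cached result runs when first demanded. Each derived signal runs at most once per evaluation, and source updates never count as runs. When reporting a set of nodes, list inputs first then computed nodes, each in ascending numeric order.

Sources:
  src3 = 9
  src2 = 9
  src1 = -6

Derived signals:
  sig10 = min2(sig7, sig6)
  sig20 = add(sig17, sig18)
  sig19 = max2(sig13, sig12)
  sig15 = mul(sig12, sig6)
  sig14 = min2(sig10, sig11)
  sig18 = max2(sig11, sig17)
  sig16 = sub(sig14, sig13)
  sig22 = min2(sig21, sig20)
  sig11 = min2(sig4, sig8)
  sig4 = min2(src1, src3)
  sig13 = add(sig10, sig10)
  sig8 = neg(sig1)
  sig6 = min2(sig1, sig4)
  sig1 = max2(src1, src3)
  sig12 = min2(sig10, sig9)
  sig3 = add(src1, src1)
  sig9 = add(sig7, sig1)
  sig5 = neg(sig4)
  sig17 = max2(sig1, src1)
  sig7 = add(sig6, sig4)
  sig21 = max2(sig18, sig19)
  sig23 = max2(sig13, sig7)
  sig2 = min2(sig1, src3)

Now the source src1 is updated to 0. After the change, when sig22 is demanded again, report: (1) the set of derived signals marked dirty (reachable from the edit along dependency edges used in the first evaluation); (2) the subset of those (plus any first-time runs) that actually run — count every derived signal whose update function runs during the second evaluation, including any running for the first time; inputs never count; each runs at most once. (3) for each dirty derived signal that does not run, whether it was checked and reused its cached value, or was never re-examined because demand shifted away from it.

Marked dirty: sig1, sig4, sig6, sig7, sig8, sig9, sig10, sig11, sig12, sig13, sig17, sig18, sig19, sig20, sig21, sig22.
Derived signals that run: sig1, sig4, sig6, sig7, sig9, sig10, sig11, sig12, sig13, sig17, sig19, sig21 — 12 in total.
Checked but reused from cache: sig8, sig18, sig20, sig22.
Key observation: the cutoff stops propagation at sig8 — its inputs' values are unchanged, so it reuses its cache.

First evaluation (everything demanded from the output):
  sig1 = max2(-6, 9) = 9
  sig4 = min2(-6, 9) = -6
  sig6 = min2(9, -6) = -6
  sig7 = add(-6, -6) = -12
  sig8 = neg(9) = -9
  sig9 = add(-12, 9) = -3
  sig10 = min2(-12, -6) = -12
  sig11 = min2(-6, -9) = -9
  sig12 = min2(-12, -3) = -12
  sig13 = add(-12, -12) = -24
  sig17 = max2(9, -6) = 9
  sig18 = max2(-9, 9) = 9
  sig19 = max2(-24, -12) = -12
  sig20 = add(9, 9) = 18
  sig21 = max2(9, -12) = 9
  sig22 = min2(9, 18) = 9

Propagation after the edit:
  sig1: runs — src1 -6->0; result 9 (same value as before).
  sig4: runs — src1 -6->0; result 0.
  sig6: runs — sig4 -6->0; result 0.
  sig7: runs — sig6 -6->0; sig4 -6->0; result 0.
  sig8: checked — values it read are unchanged (sig1 unchanged); reused cached -9 without running.
  sig9: runs — sig7 -12->0; result 9.
  sig10: runs — sig7 -12->0; sig6 -6->0; result 0.
  sig11: runs — sig4 -6->0; result -9 (same value as before).
  sig12: runs — sig10 -12->0; sig9 -3->9; result 0.
  sig13: runs — sig10 -12->0; sig10 -12->0; result 0.
  sig17: runs — src1 -6->0; result 9 (same value as before).
  sig18: checked — values it read are unchanged (sig11 unchanged, sig17 unchanged); reused cached 9 without running.
  sig19: runs — sig13 -24->0; sig12 -12->0; result 0.
  sig20: checked — values it read are unchanged (sig17 unchanged, sig18 unchanged); reused cached 18 without running.
  sig21: runs — sig19 -12->0; result 9 (same value as before).
  sig22: checked — values it read are unchanged (sig21 unchanged, sig20 unchanged); reused cached 9 without running.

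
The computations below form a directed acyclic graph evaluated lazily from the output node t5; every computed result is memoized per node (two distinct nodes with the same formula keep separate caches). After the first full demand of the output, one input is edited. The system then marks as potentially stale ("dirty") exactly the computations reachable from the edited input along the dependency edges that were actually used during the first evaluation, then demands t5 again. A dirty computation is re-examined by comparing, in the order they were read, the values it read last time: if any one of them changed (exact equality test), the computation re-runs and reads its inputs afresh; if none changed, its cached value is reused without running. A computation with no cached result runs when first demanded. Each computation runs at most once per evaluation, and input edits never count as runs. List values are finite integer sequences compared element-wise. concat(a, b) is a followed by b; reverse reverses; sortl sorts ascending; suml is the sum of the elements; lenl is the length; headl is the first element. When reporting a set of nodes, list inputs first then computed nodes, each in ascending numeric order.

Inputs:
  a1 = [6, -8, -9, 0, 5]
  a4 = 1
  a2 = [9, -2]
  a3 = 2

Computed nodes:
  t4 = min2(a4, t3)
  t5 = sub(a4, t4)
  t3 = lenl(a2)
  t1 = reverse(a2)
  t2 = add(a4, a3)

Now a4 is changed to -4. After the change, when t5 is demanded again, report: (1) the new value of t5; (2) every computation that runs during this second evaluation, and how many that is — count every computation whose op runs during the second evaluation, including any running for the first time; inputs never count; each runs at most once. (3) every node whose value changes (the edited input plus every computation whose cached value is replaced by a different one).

First demand of the output computes:
  t3 = lenl([9, -2]) = 2
  t4 = min2(1, 2) = 1
  t5 = sub(1, 1) = 0

After the edit, cleaning proceeds:
  t4: a read changed (a4 1->-4) — executes, giving -4.
  t5: a read changed (a4 1->-4; t4 1->-4) — executes, giving 0 — identical to its old value.

Demanding t5 again yields 0.
2 computations run: t4, t5.
The nodes whose values change: a4, t4.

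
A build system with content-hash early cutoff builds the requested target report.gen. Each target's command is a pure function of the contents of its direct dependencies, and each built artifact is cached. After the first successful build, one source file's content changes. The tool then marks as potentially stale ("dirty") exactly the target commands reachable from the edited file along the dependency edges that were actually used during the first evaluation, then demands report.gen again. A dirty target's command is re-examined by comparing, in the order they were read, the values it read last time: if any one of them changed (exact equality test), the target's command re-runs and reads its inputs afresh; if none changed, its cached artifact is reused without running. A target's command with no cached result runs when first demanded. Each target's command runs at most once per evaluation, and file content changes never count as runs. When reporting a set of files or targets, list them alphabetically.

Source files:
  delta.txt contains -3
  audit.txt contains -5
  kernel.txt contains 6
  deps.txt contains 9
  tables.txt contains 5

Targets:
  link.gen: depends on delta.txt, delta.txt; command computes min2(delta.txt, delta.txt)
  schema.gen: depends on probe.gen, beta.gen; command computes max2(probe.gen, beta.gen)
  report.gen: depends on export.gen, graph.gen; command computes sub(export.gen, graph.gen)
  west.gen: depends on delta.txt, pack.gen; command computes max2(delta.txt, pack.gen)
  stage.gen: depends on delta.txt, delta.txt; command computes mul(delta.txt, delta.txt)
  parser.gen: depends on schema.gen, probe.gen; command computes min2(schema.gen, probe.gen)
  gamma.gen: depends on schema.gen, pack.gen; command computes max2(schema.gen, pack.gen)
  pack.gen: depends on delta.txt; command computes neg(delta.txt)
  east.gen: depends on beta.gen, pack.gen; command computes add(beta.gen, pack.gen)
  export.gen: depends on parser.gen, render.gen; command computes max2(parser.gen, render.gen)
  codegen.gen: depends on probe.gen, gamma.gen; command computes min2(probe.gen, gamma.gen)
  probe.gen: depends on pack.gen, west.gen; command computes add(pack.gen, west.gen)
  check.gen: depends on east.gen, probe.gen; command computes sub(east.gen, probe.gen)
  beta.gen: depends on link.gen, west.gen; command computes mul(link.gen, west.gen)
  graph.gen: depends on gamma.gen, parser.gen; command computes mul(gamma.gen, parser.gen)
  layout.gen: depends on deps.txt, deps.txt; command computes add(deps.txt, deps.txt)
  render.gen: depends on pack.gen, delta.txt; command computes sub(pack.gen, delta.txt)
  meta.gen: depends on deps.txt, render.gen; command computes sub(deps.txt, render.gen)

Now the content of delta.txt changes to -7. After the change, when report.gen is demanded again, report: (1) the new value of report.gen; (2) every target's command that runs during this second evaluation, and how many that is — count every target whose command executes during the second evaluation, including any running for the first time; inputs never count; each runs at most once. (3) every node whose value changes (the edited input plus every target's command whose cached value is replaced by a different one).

New value of report.gen: -182.
Target commands that run: beta.gen, export.gen, gamma.gen, graph.gen, link.gen, pack.gen, parser.gen, probe.gen, render.gen, report.gen, schema.gen, west.gen — 12 in total.
Values that change: beta.gen, delta.txt, export.gen, gamma.gen, graph.gen, link.gen, pack.gen, parser.gen, probe.gen, render.gen, report.gen, schema.gen, west.gen.

First evaluation (everything demanded from the output):
  link.gen = min2(-3, -3) = -3
  pack.gen = neg(-3) = 3
  render.gen = sub(3, -3) = 6
  west.gen = max2(-3, 3) = 3
  beta.gen = mul(-3, 3) = -9
  probe.gen = add(3, 3) = 6
  schema.gen = max2(6, -9) = 6
  gamma.gen = max2(6, 3) = 6
  parser.gen = min2(6, 6) = 6
  export.gen = max2(6, 6) = 6
  graph.gen = mul(6, 6) = 36
  report.gen = sub(6, 36) = -30

Propagation after the edit:
  link.gen: runs — delta.txt -3->-7; delta.txt -3->-7; result -7.
  pack.gen: runs — delta.txt -3->-7; result 7.
  render.gen: runs — pack.gen 3->7; delta.txt -3->-7; result 14.
  west.gen: runs — delta.txt -3->-7; pack.gen 3->7; result 7.
  beta.gen: runs — link.gen -3->-7; west.gen 3->7; result -49.
  probe.gen: runs — pack.gen 3->7; west.gen 3->7; result 14.
  schema.gen: runs — probe.gen 6->14; beta.gen -9->-49; result 14.
  gamma.gen: runs — schema.gen 6->14; pack.gen 3->7; result 14.
  parser.gen: runs — schema.gen 6->14; probe.gen 6->14; result 14.
  export.gen: runs — parser.gen 6->14; render.gen 6->14; result 14.
  graph.gen: runs — gamma.gen 6->14; parser.gen 6->14; result 196.
  report.gen: runs — export.gen 6->14; graph.gen 36->196; result -182.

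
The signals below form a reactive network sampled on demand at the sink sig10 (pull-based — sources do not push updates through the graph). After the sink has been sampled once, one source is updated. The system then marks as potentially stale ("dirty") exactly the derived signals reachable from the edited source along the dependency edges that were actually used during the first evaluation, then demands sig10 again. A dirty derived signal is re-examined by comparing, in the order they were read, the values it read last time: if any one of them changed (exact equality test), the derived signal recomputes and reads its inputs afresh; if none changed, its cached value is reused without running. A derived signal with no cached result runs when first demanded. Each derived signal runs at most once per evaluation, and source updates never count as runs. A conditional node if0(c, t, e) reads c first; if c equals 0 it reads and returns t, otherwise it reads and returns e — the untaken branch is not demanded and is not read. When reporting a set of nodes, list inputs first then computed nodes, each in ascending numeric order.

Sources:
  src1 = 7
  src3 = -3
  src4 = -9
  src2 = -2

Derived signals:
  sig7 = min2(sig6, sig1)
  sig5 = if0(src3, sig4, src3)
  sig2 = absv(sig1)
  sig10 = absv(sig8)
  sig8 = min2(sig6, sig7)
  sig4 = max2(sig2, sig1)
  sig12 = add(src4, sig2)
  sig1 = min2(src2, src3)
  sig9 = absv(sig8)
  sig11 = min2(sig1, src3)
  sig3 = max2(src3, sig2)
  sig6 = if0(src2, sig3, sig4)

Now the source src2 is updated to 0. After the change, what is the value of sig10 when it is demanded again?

Initial pass — values computed on the first demand:
  sig1 = min2(-2, -3) = -3
  sig2 = absv(-3) = 3
  sig4 = max2(3, -3) = 3
  sig6 = if0(src2=-2 -> else branch sig4) = 3
  sig7 = min2(3, -3) = -3
  sig8 = min2(3, -3) = -3
  sig10 = absv(-3) = 3

Second demand — change propagation:
  sig1: re-runs because src2 -2->0; new result -3 (unchanged).
  sig2: re-examined; everything it read last time is the same (sig1 unchanged) — cache 3 kept, no run.
  sig3: newly demanded (no cache) — executes and yields 3.
  sig4: dirty yet unreached — the second evaluation never asks for it.
  sig6: re-runs because src2 -2->0; new result 3 (unchanged).
  sig7: re-examined; everything it read last time is the same (sig6 unchanged, sig1 unchanged) — cache -3 kept, no run.
  sig8: re-examined; everything it read last time is the same (sig6 unchanged, sig7 unchanged) — cache -3 kept, no run.
  sig10: re-examined; everything it read last time is the same (sig8 unchanged) — cache 3 kept, no run.

The important point: the flipped condition redirects demand; sig4 is left stale, never re-checked.

sig10 now evaluates to 3.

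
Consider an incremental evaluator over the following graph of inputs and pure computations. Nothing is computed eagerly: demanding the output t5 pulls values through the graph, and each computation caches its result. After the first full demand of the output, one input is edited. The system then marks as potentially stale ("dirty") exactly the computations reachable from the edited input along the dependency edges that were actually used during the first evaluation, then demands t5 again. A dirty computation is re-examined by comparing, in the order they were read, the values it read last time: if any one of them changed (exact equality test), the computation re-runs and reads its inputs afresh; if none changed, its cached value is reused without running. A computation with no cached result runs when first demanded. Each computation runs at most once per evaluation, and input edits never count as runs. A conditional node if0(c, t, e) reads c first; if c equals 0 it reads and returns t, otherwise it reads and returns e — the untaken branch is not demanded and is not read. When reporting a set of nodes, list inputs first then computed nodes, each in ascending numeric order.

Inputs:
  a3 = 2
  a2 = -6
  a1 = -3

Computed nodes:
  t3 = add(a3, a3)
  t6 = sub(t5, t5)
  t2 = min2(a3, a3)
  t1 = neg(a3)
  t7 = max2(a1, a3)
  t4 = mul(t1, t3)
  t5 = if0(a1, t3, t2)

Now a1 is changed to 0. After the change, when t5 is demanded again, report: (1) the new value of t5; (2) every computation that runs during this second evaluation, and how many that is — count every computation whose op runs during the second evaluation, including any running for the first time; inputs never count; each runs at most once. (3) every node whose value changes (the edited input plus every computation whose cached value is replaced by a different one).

t5 now evaluates to 4.
Run set: t3, t5 (2 run).
Changed values: a1, t5.
The important point: the flipped condition pulls in fresh nodes; t3 runs for the first time.

Initial pass — values computed on the first demand:
  t2 = min2(2, 2) = 2
  t5 = if0(a1=-3 -> else branch t2) = 2

Second demand — change propagation:
  t3: newly demanded (no cache) — executes and yields 4.
  t5: re-runs because a1 -3->0; new result 4.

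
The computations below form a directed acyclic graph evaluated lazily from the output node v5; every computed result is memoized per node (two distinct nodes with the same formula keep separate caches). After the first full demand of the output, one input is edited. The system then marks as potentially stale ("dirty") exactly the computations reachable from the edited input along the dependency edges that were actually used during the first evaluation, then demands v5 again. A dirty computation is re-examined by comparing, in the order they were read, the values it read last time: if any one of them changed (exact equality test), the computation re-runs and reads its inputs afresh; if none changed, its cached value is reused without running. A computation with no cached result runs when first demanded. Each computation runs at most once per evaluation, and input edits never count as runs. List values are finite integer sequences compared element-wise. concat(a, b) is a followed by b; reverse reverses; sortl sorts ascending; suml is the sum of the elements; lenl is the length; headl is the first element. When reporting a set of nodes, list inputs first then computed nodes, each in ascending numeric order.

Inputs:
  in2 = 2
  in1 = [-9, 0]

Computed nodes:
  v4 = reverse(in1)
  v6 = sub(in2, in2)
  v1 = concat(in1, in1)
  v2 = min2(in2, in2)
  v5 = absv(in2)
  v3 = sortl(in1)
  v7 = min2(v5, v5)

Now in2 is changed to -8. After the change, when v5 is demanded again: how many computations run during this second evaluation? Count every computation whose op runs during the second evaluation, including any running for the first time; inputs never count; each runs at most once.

First demand of the output computes:
  v5 = absv(2) = 2

After the edit, cleaning proceeds:
  v5: a read changed (in2 2->-8) — executes, giving 8.

1 computations run: v5.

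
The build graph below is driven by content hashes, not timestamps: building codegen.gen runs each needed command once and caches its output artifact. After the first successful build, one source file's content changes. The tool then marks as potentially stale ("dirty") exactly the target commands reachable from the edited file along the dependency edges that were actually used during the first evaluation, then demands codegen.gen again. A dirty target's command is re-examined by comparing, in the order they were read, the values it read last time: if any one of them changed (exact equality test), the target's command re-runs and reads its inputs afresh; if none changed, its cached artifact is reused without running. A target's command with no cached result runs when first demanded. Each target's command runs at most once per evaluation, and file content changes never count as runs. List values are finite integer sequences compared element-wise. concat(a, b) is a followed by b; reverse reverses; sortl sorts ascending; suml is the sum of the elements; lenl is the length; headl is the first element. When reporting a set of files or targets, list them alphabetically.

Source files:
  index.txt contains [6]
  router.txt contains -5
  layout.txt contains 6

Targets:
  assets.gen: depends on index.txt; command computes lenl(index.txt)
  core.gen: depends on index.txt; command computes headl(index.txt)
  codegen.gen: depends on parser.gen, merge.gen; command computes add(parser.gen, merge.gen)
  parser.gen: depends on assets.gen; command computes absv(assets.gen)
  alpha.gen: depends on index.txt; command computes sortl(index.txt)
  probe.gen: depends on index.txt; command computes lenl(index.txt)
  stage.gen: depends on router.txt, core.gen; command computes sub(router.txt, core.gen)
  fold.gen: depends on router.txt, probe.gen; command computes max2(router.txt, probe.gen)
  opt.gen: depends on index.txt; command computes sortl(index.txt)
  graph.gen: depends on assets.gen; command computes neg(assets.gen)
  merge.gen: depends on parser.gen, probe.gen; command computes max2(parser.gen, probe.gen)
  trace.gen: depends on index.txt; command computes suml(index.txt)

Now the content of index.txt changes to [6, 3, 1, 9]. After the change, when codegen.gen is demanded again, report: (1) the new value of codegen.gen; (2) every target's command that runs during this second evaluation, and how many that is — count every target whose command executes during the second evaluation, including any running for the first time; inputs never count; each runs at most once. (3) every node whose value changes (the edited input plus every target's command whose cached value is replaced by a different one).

Initial pass — values computed on the first demand:
  assets.gen = lenl([6]) = 1
  parser.gen = absv(1) = 1
  probe.gen = lenl([6]) = 1
  merge.gen = max2(1, 1) = 1
  codegen.gen = add(1, 1) = 2

Second demand — change propagation:
  assets.gen: re-runs because index.txt [6]->[6, 3, 1, 9]; new result 4.
  parser.gen: re-runs because assets.gen 1->4; new result 4.
  probe.gen: re-runs because index.txt [6]->[6, 3, 1, 9]; new result 4.
  merge.gen: re-runs because parser.gen 1->4; probe.gen 1->4; new result 4.
  codegen.gen: re-runs because parser.gen 1->4; merge.gen 1->4; new result 8.

codegen.gen now evaluates to 8.
Run set: assets.gen, codegen.gen, merge.gen, parser.gen, probe.gen (5 run).
Changed values: assets.gen, codegen.gen, index.txt, merge.gen, parser.gen, probe.gen.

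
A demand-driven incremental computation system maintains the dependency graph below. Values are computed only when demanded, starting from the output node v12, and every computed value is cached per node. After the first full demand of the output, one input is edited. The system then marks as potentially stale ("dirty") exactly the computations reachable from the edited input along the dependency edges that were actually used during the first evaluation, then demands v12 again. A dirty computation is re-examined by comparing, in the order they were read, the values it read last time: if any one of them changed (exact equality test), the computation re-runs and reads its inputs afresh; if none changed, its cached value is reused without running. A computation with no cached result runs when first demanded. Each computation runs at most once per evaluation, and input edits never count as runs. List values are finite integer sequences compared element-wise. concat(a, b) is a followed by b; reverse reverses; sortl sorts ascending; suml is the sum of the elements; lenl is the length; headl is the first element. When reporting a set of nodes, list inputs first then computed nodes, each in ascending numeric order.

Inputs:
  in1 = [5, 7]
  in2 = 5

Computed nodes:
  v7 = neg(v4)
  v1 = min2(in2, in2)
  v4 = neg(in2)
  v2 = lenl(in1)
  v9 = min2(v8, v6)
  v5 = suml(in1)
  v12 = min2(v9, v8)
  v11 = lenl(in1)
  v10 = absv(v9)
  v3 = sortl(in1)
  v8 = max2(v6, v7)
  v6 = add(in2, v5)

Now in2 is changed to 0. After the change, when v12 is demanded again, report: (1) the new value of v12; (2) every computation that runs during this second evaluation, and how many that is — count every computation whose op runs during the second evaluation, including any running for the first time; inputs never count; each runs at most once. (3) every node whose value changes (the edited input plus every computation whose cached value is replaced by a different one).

First evaluation (everything demanded from the output):
  v4 = neg(5) = -5
  v5 = suml([5, 7]) = 12
  v6 = add(5, 12) = 17
  v7 = neg(-5) = 5
  v8 = max2(17, 5) = 17
  v9 = min2(17, 17) = 17
  v12 = min2(17, 17) = 17

Propagation after the edit:
  v4: runs — in2 5->0; result 0.
  v6: runs — in2 5->0; result 12.
  v7: runs — v4 -5->0; result 0.
  v8: runs — v6 17->12; v7 5->0; result 12.
  v9: runs — v8 17->12; v6 17->12; result 12.
  v12: runs — v9 17->12; v8 17->12; result 12.

New value of v12: 12.
Computations that run: v4, v6, v7, v8, v9, v12 — 6 in total.
Values that change: in2, v4, v6, v7, v8, v9, v12.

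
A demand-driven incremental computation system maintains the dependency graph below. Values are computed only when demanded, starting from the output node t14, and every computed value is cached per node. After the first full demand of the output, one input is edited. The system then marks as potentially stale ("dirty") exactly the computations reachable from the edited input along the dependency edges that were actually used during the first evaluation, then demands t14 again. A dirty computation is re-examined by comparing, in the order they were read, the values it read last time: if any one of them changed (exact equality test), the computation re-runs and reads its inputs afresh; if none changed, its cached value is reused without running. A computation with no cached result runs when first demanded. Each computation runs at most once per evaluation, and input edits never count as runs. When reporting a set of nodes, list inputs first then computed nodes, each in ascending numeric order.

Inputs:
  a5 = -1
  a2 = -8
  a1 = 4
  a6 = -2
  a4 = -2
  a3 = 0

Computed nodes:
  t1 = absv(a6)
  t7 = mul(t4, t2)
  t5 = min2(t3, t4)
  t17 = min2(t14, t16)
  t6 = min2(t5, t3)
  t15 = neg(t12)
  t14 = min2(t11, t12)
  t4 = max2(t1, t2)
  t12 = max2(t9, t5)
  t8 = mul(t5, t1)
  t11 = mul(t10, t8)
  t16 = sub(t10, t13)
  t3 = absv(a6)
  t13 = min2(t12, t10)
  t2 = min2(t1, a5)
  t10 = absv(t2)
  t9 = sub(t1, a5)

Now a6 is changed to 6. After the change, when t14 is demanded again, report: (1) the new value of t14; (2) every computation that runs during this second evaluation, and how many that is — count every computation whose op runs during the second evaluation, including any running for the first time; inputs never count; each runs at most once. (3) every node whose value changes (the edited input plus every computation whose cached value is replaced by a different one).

New value of t14: 7.
Computations that run: t1, t2, t3, t4, t5, t8, t9, t11, t12, t14 — 10 in total.
Values that change: a6, t1, t3, t4, t5, t8, t9, t11, t12, t14.
Key observation: the cutoff stops propagation at t10 — its inputs' values are unchanged, so it reuses its cache.

First evaluation (everything demanded from the output):
  t1 = absv(-2) = 2
  t2 = min2(2, -1) = -1
  t3 = absv(-2) = 2
  t4 = max2(2, -1) = 2
  t5 = min2(2, 2) = 2
  t8 = mul(2, 2) = 4
  t9 = sub(2, -1) = 3
  t10 = absv(-1) = 1
  t11 = mul(1, 4) = 4
  t12 = max2(3, 2) = 3
  t14 = min2(4, 3) = 3

Propagation after the edit:
  t1: runs — a6 -2->6; result 6.
  t2: runs — t1 2->6; result -1 (same value as before).
  t3: runs — a6 -2->6; result 6.
  t4: runs — t1 2->6; result 6.
  t5: runs — t3 2->6; t4 2->6; result 6.
  t8: runs — t5 2->6; t1 2->6; result 36.
  t9: runs — t1 2->6; result 7.
  t10: checked — values it read are unchanged (t2 unchanged); reused cached 1 without running.
  t11: runs — t8 4->36; result 36.
  t12: runs — t9 3->7; t5 2->6; result 7.
  t14: runs — t11 4->36; t12 3->7; result 7.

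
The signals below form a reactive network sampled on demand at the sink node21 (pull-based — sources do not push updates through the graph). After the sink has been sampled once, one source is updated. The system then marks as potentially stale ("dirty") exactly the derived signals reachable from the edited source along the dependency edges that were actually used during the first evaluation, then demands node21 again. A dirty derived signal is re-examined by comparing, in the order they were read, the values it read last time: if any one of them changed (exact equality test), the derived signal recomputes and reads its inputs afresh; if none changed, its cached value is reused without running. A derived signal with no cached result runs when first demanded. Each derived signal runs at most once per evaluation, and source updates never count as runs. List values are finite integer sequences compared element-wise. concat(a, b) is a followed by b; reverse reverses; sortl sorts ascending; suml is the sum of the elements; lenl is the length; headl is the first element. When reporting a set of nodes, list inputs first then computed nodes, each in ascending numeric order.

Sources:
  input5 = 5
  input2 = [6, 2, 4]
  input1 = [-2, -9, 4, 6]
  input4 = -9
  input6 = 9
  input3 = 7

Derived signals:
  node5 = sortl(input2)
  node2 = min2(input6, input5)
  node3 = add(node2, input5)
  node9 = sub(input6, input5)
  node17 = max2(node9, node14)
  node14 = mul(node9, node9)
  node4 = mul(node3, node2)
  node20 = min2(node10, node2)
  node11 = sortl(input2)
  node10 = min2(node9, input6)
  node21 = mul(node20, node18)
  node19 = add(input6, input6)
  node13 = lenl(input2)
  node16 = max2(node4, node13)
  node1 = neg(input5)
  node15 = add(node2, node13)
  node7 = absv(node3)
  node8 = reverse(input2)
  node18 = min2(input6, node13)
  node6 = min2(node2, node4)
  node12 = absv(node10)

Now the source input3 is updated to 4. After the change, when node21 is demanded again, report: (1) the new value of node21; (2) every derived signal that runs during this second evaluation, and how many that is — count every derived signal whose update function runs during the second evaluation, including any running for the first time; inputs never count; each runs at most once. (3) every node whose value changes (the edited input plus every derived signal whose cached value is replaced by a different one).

node21 now evaluates to 12.
Run set: none (0 run).
Changed values: input3.
The important point: nothing the output needs ever reads input3, so the edit is invisible to it.

Initial pass — values computed on the first demand:
  node2 = min2(9, 5) = 5
  node9 = sub(9, 5) = 4
  node10 = min2(4, 9) = 4
  node13 = lenl([6, 2, 4]) = 3
  node18 = min2(9, 3) = 3
  node20 = min2(4, 5) = 4
  node21 = mul(4, 3) = 12

Second demand — change propagation:
  no demanded computation ever read input3, so the edit dirties nothing and nothing runs.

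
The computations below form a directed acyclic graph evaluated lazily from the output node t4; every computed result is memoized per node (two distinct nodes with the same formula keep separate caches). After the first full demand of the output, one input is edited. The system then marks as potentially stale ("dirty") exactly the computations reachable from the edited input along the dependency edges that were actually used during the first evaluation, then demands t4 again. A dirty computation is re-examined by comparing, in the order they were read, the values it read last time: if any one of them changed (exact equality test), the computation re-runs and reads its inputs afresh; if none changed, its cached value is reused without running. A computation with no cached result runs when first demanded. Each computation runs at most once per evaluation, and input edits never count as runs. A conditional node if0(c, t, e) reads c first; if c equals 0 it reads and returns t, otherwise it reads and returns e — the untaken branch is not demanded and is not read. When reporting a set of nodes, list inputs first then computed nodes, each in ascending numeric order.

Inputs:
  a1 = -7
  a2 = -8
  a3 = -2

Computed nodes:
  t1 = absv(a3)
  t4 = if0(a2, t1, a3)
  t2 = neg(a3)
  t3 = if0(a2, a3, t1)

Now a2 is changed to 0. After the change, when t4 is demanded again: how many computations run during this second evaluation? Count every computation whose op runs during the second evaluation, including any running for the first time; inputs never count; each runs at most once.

First demand of the output computes:
  t4 = if0(a2=-8 -> else branch a3) = -2

After the edit, cleaning proceeds:
  t1: had never run; runs now, result 2.
  t4: a read changed (a2 -8->0) — executes, giving 2.

Note the branch switch — t1 had no cache and runs now for the first time.

2 computations run: t1, t4.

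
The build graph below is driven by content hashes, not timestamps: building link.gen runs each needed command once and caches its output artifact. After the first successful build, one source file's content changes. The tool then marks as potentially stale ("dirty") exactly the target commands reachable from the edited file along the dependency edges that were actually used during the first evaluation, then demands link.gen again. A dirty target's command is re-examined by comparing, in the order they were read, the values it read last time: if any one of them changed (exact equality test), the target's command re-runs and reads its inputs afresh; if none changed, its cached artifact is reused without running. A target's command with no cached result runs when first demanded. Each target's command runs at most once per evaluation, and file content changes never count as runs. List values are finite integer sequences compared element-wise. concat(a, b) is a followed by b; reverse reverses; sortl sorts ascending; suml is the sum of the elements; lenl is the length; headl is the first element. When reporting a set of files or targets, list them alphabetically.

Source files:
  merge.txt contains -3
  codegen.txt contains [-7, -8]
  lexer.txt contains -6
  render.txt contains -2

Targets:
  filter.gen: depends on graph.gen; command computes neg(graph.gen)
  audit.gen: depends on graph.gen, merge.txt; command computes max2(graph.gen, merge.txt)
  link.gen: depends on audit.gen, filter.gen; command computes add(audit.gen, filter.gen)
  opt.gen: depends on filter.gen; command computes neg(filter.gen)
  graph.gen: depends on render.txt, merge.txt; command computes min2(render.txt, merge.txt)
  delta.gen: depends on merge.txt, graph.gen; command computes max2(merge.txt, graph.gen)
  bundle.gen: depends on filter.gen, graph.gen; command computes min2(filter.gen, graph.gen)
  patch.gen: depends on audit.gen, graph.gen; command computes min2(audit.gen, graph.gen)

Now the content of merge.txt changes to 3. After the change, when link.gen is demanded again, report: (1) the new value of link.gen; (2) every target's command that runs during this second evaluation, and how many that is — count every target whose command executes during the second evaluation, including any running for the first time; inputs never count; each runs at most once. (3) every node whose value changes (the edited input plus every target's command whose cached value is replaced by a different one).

Initial pass — values computed on the first demand:
  graph.gen = min2(-2, -3) = -3
  audit.gen = max2(-3, -3) = -3
  filter.gen = neg(-3) = 3
  link.gen = add(-3, 3) = 0

Second demand — change propagation:
  graph.gen: re-runs because merge.txt -3->3; new result -2.
  audit.gen: re-runs because graph.gen -3->-2; merge.txt -3->3; new result 3.
  filter.gen: re-runs because graph.gen -3->-2; new result 2.
  link.gen: re-runs because audit.gen -3->3; filter.gen 3->2; new result 5.

link.gen now evaluates to 5.
Run set: audit.gen, filter.gen, graph.gen, link.gen (4 run).
Changed values: audit.gen, filter.gen, graph.gen, link.gen, merge.txt.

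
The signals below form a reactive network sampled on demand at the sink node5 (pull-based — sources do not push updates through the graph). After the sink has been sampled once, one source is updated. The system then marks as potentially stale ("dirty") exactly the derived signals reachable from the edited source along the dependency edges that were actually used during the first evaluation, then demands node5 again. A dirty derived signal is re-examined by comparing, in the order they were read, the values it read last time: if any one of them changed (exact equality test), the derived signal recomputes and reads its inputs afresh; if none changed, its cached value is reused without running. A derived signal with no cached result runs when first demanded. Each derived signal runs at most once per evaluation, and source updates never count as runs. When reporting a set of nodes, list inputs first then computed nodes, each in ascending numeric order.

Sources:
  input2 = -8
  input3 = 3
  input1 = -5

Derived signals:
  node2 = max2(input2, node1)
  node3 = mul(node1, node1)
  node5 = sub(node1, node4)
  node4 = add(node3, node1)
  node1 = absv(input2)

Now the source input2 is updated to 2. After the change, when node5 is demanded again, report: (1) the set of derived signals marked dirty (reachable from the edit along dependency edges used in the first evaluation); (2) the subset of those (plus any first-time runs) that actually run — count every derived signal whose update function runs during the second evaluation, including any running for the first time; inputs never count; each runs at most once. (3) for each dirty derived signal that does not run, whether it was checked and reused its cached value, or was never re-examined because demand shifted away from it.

Initial pass — values computed on the first demand:
  node1 = absv(-8) = 8
  node3 = mul(8, 8) = 64
  node4 = add(64, 8) = 72
  node5 = sub(8, 72) = -64

Second demand — change propagation:
  node1: re-runs because input2 -8->2; new result 2.
  node3: re-runs because node1 8->2; node1 8->2; new result 4.
  node4: re-runs because node3 64->4; node1 8->2; new result 6.
  node5: re-runs because node1 8->2; node4 72->6; new result -4.

Dirty set: node1, node3, node4, node5.
Run set: node1, node3, node4, node5 (4 run).
All dirty derived signals ended up running.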